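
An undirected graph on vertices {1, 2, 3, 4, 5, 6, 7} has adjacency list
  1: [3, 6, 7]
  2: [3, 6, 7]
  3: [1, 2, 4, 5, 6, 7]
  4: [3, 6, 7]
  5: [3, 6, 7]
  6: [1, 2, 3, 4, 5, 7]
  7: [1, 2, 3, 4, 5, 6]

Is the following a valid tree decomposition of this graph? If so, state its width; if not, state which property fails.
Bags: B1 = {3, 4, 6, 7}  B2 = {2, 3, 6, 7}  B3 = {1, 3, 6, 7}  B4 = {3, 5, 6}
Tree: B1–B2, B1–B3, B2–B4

No — edge (7,5) lies in no bag.

A tree decomposition must satisfy three properties: every vertex lies in some bag; for every edge, both endpoints lie together in some bag; and for every vertex, the bags containing it form a connected subtree. Here edge (7,5) lies in no bag, so the decomposition is invalid.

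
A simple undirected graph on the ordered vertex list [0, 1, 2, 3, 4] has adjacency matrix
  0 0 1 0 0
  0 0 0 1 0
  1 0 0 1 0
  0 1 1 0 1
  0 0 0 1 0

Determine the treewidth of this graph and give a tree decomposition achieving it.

Treewidth 1.
One optimal decomposition is:
Bags: B1 = {2, 3}  B2 = {3, 4}  B3 = {1, 3}  B4 = {0, 2}
Tree: B1–B2, B1–B3, B1–B4

Every bag has size at most 2, so the width is 2 − 1 = 1 and tw(G) ≤ 1. Any graph with an edge has treewidth ≥ 1, and G has the edge 2–3. The upper and lower bounds meet at 1, so that is the treewidth.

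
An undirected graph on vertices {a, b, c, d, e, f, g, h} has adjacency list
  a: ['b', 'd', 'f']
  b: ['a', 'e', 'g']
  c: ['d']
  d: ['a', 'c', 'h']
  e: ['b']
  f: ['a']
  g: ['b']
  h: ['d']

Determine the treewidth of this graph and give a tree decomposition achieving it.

Each bag holds 2 vertices, so the decomposition has width 1, which upper-bounds the treewidth. Since G has at least one edge (e.g. f–a), it is not an edgeless graph, so tw(G) ≥ 1. Combining the bounds, tw(G) = 1.

Treewidth 1.
One optimal decomposition is:
Bags: B1 = {a, f}  B2 = {a, d}  B3 = {a, b}  B4 = {c, d}  B5 = {b, e}  B6 = {d, h}  B7 = {b, g}
Tree: B1–B2, B2–B3, B2–B4, B3–B5, B2–B6, B3–B7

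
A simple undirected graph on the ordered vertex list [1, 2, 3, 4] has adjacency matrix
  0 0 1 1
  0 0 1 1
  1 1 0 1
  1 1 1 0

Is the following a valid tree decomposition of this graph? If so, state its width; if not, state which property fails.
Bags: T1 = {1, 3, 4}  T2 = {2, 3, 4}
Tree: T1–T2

Vertex coverage: the bags together contain {1, 2, 3, 4}, the full vertex set. Edge coverage: each edge of G has both endpoints in at least one bag. Running intersection: for every vertex, the bags containing it form a connected subtree. All three properties hold, so this is a valid tree decomposition of width max|bag| − 1 = 2, and hence tw(G) ≤ 2.

Yes; width 2.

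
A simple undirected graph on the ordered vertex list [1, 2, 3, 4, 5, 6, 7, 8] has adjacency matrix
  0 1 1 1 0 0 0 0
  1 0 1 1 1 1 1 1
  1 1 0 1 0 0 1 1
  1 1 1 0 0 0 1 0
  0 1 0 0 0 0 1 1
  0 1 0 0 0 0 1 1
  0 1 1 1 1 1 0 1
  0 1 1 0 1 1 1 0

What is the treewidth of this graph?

A width-3 tree decomposition is:
Bags: B1 = {2, 5, 7, 8}  B2 = {2, 3, 7, 8}  B3 = {2, 3, 4, 7}  B4 = {2, 6, 7, 8}  B5 = {1, 2, 3, 4}
Tree: B1–B2, B2–B3, B1–B4, B3–B5
Every bag has size at most 4, so the width is 4 − 1 = 3 and tw(G) ≤ 3. On the other hand G contains the 4-clique {1, 2, 3, 4}. A clique must lie in a single bag of any decomposition, so no decomposition can have width below 3. The upper and lower bounds meet at 3, so that is the treewidth.

3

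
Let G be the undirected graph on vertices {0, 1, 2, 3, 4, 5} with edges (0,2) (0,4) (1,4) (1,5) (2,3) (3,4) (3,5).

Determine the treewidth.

A width-2 tree decomposition is:
Bags: B1 = {0, 2, 4}  B2 = {2, 3, 4}  B3 = {1, 3, 4}  B4 = {1, 3, 5}
Tree: B1–B2, B2–B3, B3–B4
Each bag holds 3 vertices, so the decomposition has width 2, which upper-bounds the treewidth. The edges 0–2–3–4–0 form a cycle, so G is not a tree and its treewidth is at least 2. Combining the bounds, tw(G) = 2.

2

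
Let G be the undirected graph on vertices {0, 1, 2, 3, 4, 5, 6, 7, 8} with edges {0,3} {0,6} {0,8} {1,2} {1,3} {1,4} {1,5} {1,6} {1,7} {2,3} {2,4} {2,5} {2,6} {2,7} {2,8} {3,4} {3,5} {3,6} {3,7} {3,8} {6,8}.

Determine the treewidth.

A width-3 tree decomposition is:
Bags: B1 = {1, 2, 3, 6}  B2 = {1, 2, 3, 5}  B3 = {1, 2, 3, 4}  B4 = {1, 2, 3, 7}  B5 = {2, 3, 6, 8}  B6 = {0, 3, 6, 8}
Tree: B1–B2, B1–B3, B1–B4, B1–B5, B5–B6
The largest bag has 4 vertices, giving width 3; this decomposition certifies tw(G) ≤ 3. On the other hand G contains the 4-clique {0, 3, 6, 8}. A clique must lie in a single bag of any decomposition, so no decomposition can have width below 3. Hence tw(G) = 3 exactly.

3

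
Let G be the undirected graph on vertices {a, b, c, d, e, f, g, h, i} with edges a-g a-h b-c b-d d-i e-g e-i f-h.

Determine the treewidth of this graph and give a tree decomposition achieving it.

The largest bag has 2 vertices, giving width 1; this decomposition certifies tw(G) ≤ 1. Since G has at least one edge (e.g. f–h), it is not an edgeless graph, so tw(G) ≥ 1. Combining the bounds, tw(G) = 1.

Treewidth 1.
Bags: B1 = {f, h}  B2 = {a, h}  B3 = {a, g}  B4 = {e, g}  B5 = {e, i}  B6 = {d, i}  B7 = {b, d}  B8 = {b, c}
Tree: B1–B2, B2–B3, B3–B4, B4–B5, B5–B6, B6–B7, B7–B8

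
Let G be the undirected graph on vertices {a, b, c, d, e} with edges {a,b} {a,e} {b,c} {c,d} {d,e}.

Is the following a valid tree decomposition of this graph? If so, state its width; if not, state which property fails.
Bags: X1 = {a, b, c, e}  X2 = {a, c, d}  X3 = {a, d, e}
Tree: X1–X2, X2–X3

No — bags containing vertex e are not connected in the tree.

A tree decomposition must satisfy three properties: every vertex lies in some bag; for every edge, both endpoints lie together in some bag; and for every vertex, the bags containing it form a connected subtree. Here bags containing vertex e are not connected in the tree, so the decomposition is invalid.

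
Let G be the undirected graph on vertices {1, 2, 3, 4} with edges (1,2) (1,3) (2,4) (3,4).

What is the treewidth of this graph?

A width-2 tree decomposition is:
Bags: B1 = {1, 2, 3}  B2 = {2, 3, 4}
Tree: B1–B2
Every bag has size at most 3, so the width is 3 − 1 = 2 and tw(G) ≤ 2. Since 2–1–3–4–2 is a cycle in G, G is not acyclic. Forests are exactly the graphs of treewidth ≤ 1, so tw(G) ≥ 2. Therefore the treewidth is 2.

2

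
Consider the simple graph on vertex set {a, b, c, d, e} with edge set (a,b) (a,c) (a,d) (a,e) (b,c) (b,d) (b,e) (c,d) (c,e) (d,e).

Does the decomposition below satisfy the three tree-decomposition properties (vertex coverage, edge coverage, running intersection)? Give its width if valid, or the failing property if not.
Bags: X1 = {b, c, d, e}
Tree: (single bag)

No — vertex a appears in no bag.

A tree decomposition must satisfy three properties: every vertex lies in some bag; for every edge, both endpoints lie together in some bag; and for every vertex, the bags containing it form a connected subtree. Here vertex a appears in no bag, so the decomposition is invalid.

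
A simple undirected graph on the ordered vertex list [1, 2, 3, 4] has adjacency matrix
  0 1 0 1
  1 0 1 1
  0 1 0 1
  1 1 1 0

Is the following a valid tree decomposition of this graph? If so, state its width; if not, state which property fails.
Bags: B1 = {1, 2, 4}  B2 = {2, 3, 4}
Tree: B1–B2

Yes; width 2.

Checking the three conditions: (i) the bags cover all of {1, 2, 3, 4}; (ii) for each edge, some bag contains both endpoints; (iii) the bags containing any fixed vertex form a subtree. All hold, so the decomposition is valid with width 3 − 1 = 2.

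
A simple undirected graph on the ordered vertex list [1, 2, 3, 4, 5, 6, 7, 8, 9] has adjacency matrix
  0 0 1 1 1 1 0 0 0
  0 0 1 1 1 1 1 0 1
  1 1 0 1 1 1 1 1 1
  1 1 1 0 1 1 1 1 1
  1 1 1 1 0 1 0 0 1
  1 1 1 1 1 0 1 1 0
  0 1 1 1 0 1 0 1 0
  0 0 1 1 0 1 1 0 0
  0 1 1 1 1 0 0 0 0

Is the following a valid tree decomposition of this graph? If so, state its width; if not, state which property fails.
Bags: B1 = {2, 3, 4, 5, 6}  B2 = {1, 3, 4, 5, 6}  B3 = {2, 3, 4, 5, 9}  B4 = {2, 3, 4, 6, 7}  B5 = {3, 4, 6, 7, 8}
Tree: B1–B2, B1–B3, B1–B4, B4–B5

Checking the three conditions: (i) the bags cover all of {1, 2, 3, 4, 5, 6, 7, 8, 9}; (ii) for each edge, some bag contains both endpoints; (iii) the bags containing any fixed vertex form a subtree. All hold, so the decomposition is valid with width 5 − 1 = 4.

Yes; width 4.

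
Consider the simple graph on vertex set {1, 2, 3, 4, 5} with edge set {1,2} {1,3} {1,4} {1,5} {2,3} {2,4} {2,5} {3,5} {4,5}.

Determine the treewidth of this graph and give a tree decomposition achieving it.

The largest bag has 4 vertices, giving width 3; this decomposition certifies tw(G) ≤ 3. Conversely, {1, 2, 3, 5} is a clique of size 4, and the vertices of any clique must share a bag in every tree decomposition; so some bag has ≥ 4 vertices and tw(G) ≥ 3. Therefore the treewidth is 3.

Treewidth 3.
One optimal decomposition is:
Bags: B1 = {1, 2, 4, 5}  B2 = {1, 2, 3, 5}
Tree: B1–B2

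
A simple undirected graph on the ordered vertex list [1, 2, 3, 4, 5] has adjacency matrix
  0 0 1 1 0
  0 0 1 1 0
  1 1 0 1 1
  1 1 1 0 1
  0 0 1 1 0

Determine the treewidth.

2

A width-2 tree decomposition is:
Bags: B1 = {3, 4, 5}  B2 = {2, 3, 4}  B3 = {1, 3, 4}
Tree: B1–B2, B2–B3
Every bag has size at most 3, so the width is 3 − 1 = 2 and tw(G) ≤ 2. Conversely, {1, 3, 4} is a clique of size 3, and the vertices of any clique must share a bag in every tree decomposition; so some bag has ≥ 3 vertices and tw(G) ≥ 2. Hence tw(G) = 2 exactly.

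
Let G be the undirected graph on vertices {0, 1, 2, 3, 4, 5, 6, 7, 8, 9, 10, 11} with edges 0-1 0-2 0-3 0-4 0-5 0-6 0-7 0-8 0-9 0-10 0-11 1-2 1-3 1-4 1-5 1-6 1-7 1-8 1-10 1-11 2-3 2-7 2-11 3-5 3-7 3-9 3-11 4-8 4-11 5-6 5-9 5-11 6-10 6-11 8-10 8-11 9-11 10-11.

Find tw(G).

A width-4 tree decomposition is:
Bags: B1 = {0, 1, 6, 10, 11}  B2 = {0, 1, 5, 6, 11}  B3 = {0, 1, 3, 5, 11}  B4 = {0, 1, 8, 10, 11}  B5 = {0, 1, 4, 8, 11}  B6 = {0, 1, 2, 3, 11}  B7 = {0, 3, 5, 9, 11}  B8 = {0, 1, 2, 3, 7}
Tree: B1–B2, B2–B3, B1–B4, B4–B5, B3–B6, B3–B7, B6–B8
Every bag has size at most 5, so the width is 5 − 1 = 4 and tw(G) ≤ 4. For the lower bound, the 5 vertices {0, 1, 2, 3, 11} are pairwise adjacent, and any tree decomposition puts a clique entirely inside one bag — forcing width ≥ 4. Therefore the treewidth is 4.

4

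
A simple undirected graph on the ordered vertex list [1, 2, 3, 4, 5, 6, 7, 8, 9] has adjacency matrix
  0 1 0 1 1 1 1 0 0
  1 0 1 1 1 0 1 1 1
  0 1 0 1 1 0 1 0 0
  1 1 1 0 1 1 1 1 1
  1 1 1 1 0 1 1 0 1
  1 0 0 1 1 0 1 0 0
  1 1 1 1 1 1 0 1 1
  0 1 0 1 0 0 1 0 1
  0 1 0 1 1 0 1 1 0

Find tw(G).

A width-4 tree decomposition is:
Bags: B1 = {2, 4, 7, 8, 9}  B2 = {2, 4, 5, 7, 9}  B3 = {1, 2, 4, 5, 7}  B4 = {2, 3, 4, 5, 7}  B5 = {1, 4, 5, 6, 7}
Tree: B1–B2, B2–B3, B3–B4, B3–B5
Every bag has size at most 5, so the width is 5 − 1 = 4 and tw(G) ≤ 4. For the lower bound, the 5 vertices {2, 4, 7, 8, 9} are pairwise adjacent, and any tree decomposition puts a clique entirely inside one bag — forcing width ≥ 4. Therefore the treewidth is 4.

4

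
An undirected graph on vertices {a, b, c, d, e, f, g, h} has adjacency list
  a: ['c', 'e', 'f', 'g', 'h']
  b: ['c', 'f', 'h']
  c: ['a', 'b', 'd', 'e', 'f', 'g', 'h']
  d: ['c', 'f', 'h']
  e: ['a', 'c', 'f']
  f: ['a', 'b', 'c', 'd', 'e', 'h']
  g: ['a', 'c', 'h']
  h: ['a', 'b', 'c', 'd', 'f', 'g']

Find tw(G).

A width-3 tree decomposition is:
Bags: B1 = {a, c, f, h}  B2 = {c, d, f, h}  B3 = {a, c, g, h}  B4 = {b, c, f, h}  B5 = {a, c, e, f}
Tree: B1–B2, B1–B3, B1–B4, B1–B5
Every bag has size at most 4, so the width is 4 − 1 = 3 and tw(G) ≤ 3. For the lower bound, the 4 vertices {a, c, g, h} are pairwise adjacent, and any tree decomposition puts a clique entirely inside one bag — forcing width ≥ 3. Hence tw(G) = 3 exactly.

3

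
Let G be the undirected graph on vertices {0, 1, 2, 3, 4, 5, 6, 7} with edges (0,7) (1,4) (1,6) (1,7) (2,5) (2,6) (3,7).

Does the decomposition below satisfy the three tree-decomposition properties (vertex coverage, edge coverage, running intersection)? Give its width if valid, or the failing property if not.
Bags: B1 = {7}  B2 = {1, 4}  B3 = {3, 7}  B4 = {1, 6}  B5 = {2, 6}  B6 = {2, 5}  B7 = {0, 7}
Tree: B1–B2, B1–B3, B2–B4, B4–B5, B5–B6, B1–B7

A tree decomposition must satisfy three properties: every vertex lies in some bag; for every edge, both endpoints lie together in some bag; and for every vertex, the bags containing it form a connected subtree. Here edge (1,7) lies in no bag, so the decomposition is invalid.

No — edge (1,7) lies in no bag.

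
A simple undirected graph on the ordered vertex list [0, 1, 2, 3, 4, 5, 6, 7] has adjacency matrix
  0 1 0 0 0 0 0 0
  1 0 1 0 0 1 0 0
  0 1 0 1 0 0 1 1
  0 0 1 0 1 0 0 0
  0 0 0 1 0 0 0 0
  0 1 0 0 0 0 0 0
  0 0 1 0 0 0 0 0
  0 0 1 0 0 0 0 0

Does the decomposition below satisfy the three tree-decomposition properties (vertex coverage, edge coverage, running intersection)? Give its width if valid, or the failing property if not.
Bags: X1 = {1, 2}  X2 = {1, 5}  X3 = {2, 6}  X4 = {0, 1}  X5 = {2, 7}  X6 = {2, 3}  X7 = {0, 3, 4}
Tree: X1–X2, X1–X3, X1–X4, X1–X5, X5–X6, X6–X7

A tree decomposition must satisfy three properties: every vertex lies in some bag; for every edge, both endpoints lie together in some bag; and for every vertex, the bags containing it form a connected subtree. Here bags containing vertex 0 are not connected in the tree, so the decomposition is invalid.

No — bags containing vertex 0 are not connected in the tree.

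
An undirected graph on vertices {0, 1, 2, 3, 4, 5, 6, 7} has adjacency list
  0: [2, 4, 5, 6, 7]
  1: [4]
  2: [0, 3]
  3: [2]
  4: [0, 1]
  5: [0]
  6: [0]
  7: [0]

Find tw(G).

1

A width-1 tree decomposition is:
Bags: B1 = {0, 7}  B2 = {0, 4}  B3 = {0, 2}  B4 = {2, 3}  B5 = {0, 5}  B6 = {0, 6}  B7 = {1, 4}
Tree: B1–B2, B2–B3, B3–B4, B3–B5, B1–B6, B2–B7
Each bag holds 2 vertices, so the decomposition has width 1, which upper-bounds the treewidth. G has an edge, so its treewidth is at least 1. The upper and lower bounds meet at 1, so that is the treewidth.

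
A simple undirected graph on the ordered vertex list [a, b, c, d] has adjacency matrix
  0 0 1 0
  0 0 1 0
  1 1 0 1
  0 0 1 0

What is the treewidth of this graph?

A width-1 tree decomposition is:
Bags: B1 = {b, c}  B2 = {c, d}  B3 = {a, c}
Tree: B1–B2, B2–B3
The largest bag has 2 vertices, giving width 1; this decomposition certifies tw(G) ≤ 1. Any graph with an edge has treewidth ≥ 1, and G has the edge b–c. Therefore the treewidth is 1.

1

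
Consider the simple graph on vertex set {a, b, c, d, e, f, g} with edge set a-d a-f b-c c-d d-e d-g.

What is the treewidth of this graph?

1

A width-1 tree decomposition is:
Bags: B1 = {c, d}  B2 = {a, d}  B3 = {b, c}  B4 = {d, e}  B5 = {d, g}  B6 = {a, f}
Tree: B1–B2, B1–B3, B2–B4, B4–B5, B2–B6
Every bag has size at most 2, so the width is 2 − 1 = 1 and tw(G) ≤ 1. Any graph with an edge has treewidth ≥ 1, and G has the edge c–d. Combining the bounds, tw(G) = 1.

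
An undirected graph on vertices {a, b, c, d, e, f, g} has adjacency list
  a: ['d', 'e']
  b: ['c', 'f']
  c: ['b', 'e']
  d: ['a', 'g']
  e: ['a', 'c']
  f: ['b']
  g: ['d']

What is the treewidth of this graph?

1

A width-1 tree decomposition is:
Bags: B1 = {d, g}  B2 = {a, d}  B3 = {a, e}  B4 = {c, e}  B5 = {b, c}  B6 = {b, f}
Tree: B1–B2, B2–B3, B3–B4, B4–B5, B5–B6
Each bag holds 2 vertices, so the decomposition has width 1, which upper-bounds the treewidth. Any graph with an edge has treewidth ≥ 1, and G has the edge g–d. Combining the bounds, tw(G) = 1.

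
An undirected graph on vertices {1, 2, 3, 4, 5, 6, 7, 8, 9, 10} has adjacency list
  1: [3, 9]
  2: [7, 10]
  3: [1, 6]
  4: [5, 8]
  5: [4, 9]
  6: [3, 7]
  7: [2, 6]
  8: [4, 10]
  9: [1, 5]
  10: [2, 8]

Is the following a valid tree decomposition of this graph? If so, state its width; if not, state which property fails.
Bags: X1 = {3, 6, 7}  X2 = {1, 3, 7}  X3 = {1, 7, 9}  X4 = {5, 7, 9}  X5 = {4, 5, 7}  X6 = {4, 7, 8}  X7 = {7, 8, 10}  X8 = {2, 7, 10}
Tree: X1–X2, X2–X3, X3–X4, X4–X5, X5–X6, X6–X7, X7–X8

Yes; width 2.

Vertex coverage: the bags together contain {1, 2, 3, 4, 5, 6, 7, 8, 9, 10}, the full vertex set. Edge coverage: each edge of G has both endpoints in at least one bag. Running intersection: for every vertex, the bags containing it form a connected subtree. All three properties hold, so this is a valid tree decomposition of width max|bag| − 1 = 2, and hence tw(G) ≤ 2.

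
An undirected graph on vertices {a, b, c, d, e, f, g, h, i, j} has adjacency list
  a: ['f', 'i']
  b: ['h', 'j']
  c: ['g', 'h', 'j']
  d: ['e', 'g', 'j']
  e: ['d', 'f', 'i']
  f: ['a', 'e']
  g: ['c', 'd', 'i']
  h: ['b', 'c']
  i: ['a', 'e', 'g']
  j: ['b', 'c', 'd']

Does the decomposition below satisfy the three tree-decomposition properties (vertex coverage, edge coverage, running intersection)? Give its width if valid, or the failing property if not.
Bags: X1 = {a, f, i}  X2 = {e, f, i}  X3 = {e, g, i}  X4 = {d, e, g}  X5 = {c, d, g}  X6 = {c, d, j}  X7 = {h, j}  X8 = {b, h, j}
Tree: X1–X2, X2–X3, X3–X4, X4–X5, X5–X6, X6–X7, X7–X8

No — edge (c,h) lies in no bag.

A tree decomposition must satisfy three properties: every vertex lies in some bag; for every edge, both endpoints lie together in some bag; and for every vertex, the bags containing it form a connected subtree. Here edge (c,h) lies in no bag, so the decomposition is invalid.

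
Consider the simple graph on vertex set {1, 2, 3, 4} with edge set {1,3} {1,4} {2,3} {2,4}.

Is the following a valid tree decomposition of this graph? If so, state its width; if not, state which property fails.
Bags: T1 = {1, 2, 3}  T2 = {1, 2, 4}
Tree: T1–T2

Yes; width 2.

Vertex coverage: the bags together contain {1, 2, 3, 4}, the full vertex set. Edge coverage: each edge of G has both endpoints in at least one bag. Running intersection: for every vertex, the bags containing it form a connected subtree. All three properties hold, so this is a valid tree decomposition of width max|bag| − 1 = 2, and hence tw(G) ≤ 2.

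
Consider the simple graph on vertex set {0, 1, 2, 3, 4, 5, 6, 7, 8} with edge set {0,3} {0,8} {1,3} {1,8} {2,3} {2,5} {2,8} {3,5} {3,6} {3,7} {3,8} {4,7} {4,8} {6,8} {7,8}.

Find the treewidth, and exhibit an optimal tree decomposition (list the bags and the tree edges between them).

Treewidth 2.
One such decomposition:
Bags: B1 = {1, 3, 8}  B2 = {3, 7, 8}  B3 = {2, 3, 8}  B4 = {0, 3, 8}  B5 = {4, 7, 8}  B6 = {3, 6, 8}  B7 = {2, 3, 5}
Tree: B1–B2, B2–B3, B2–B4, B2–B5, B1–B6, B3–B7

The largest bag has 3 vertices, giving width 2; this decomposition certifies tw(G) ≤ 2. Conversely, {0, 3, 8} is a clique of size 3, and the vertices of any clique must share a bag in every tree decomposition; so some bag has ≥ 3 vertices and tw(G) ≥ 2. Therefore the treewidth is 2.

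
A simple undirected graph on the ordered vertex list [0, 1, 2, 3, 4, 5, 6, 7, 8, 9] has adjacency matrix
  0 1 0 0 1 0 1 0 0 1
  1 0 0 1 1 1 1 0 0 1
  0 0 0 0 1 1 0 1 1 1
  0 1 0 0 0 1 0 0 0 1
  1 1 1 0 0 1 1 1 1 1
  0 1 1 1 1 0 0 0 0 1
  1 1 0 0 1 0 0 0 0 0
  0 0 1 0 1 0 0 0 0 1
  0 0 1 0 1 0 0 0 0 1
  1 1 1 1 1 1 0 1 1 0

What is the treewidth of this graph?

3

A width-3 tree decomposition is:
Bags: B1 = {1, 4, 5, 9}  B2 = {2, 4, 5, 9}  B3 = {0, 1, 4, 9}  B4 = {2, 4, 8, 9}  B5 = {1, 3, 5, 9}  B6 = {0, 1, 4, 6}  B7 = {2, 4, 7, 9}
Tree: B1–B2, B1–B3, B2–B4, B1–B5, B3–B6, B2–B7
Each bag holds 4 vertices, so the decomposition has width 3, which upper-bounds the treewidth. Conversely, {1, 3, 5, 9} is a clique of size 4, and the vertices of any clique must share a bag in every tree decomposition; so some bag has ≥ 4 vertices and tw(G) ≥ 3. Hence tw(G) = 3 exactly.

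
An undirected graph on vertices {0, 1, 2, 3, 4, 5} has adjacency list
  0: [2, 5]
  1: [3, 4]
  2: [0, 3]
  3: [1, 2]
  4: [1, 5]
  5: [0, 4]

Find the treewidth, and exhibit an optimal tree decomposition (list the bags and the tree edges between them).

Treewidth 2.
One such decomposition:
Bags: B1 = {1, 2, 3}  B2 = {1, 2, 4}  B3 = {2, 4, 5}  B4 = {0, 2, 5}
Tree: B1–B2, B2–B3, B3–B4

The largest bag has 3 vertices, giving width 2; this decomposition certifies tw(G) ≤ 2. For the lower bound, G contains the cycle 2–3–1–4–5–0–2, so G is not a forest; only forests have treewidth ≤ 1, hence tw(G) ≥ 2. Therefore the treewidth is 2.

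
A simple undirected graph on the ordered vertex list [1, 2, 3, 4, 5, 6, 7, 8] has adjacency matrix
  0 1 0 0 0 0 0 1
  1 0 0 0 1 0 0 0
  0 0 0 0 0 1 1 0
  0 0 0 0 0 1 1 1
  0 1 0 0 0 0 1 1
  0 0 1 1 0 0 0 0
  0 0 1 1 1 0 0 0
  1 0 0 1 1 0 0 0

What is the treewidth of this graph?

2

A width-2 tree decomposition is:
Bags: B1 = {1, 2, 5}  B2 = {1, 5, 8}  B3 = {5, 7, 8}  B4 = {4, 7, 8}  B5 = {3, 4, 7}  B6 = {3, 4, 6}
Tree: B1–B2, B2–B3, B3–B4, B4–B5, B5–B6
The largest bag has 3 vertices, giving width 2; this decomposition certifies tw(G) ≤ 2. For the lower bound, G contains the cycle 2–1–8–5–2, so G is not a forest; only forests have treewidth ≤ 1, hence tw(G) ≥ 2. The upper and lower bounds meet at 2, so that is the treewidth.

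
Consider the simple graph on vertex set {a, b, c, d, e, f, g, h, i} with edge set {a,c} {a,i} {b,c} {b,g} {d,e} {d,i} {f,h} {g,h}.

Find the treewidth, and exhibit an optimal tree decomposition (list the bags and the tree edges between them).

Every bag has size at most 2, so the width is 2 − 1 = 1 and tw(G) ≤ 1. G has an edge, so its treewidth is at least 1. Combining the bounds, tw(G) = 1.

Treewidth 1.
One optimal decomposition is:
Bags: B1 = {f, h}  B2 = {g, h}  B3 = {b, g}  B4 = {b, c}  B5 = {a, c}  B6 = {a, i}  B7 = {d, i}  B8 = {d, e}
Tree: B1–B2, B2–B3, B3–B4, B4–B5, B5–B6, B6–B7, B7–B8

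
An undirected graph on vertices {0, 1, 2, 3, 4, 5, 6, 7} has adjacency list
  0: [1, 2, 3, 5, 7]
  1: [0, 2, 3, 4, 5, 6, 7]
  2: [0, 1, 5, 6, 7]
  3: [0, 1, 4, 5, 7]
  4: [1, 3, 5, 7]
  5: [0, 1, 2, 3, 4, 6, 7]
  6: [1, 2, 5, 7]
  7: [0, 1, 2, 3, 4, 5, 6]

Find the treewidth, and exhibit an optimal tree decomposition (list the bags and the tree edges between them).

Every bag has size at most 5, so the width is 5 − 1 = 4 and tw(G) ≤ 4. Conversely, {0, 1, 2, 5, 7} is a clique of size 5, and the vertices of any clique must share a bag in every tree decomposition; so some bag has ≥ 5 vertices and tw(G) ≥ 4. Hence tw(G) = 4 exactly.

Treewidth 4.
Bags: B1 = {0, 1, 3, 5, 7}  B2 = {1, 3, 4, 5, 7}  B3 = {0, 1, 2, 5, 7}  B4 = {1, 2, 5, 6, 7}
Tree: B1–B2, B1–B3, B3–B4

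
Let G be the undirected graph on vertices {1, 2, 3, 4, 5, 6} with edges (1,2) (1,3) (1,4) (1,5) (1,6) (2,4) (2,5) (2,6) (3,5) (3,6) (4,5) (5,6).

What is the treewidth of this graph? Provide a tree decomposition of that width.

Treewidth 3.
One optimal decomposition is:
Bags: B1 = {1, 2, 5, 6}  B2 = {1, 3, 5, 6}  B3 = {1, 2, 4, 5}
Tree: B1–B2, B1–B3

Each bag holds 4 vertices, so the decomposition has width 3, which upper-bounds the treewidth. Conversely, {1, 2, 4, 5} is a clique of size 4, and the vertices of any clique must share a bag in every tree decomposition; so some bag has ≥ 4 vertices and tw(G) ≥ 3. The upper and lower bounds meet at 3, so that is the treewidth.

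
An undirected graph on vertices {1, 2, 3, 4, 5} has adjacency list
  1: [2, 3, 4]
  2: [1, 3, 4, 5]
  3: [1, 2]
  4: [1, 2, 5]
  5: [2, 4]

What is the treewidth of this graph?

2

A width-2 tree decomposition is:
Bags: B1 = {1, 2, 4}  B2 = {2, 4, 5}  B3 = {1, 2, 3}
Tree: B1–B2, B1–B3
The largest bag has 3 vertices, giving width 2; this decomposition certifies tw(G) ≤ 2. For the lower bound, the 3 vertices {1, 2, 3} are pairwise adjacent, and any tree decomposition puts a clique entirely inside one bag — forcing width ≥ 2. Therefore the treewidth is 2.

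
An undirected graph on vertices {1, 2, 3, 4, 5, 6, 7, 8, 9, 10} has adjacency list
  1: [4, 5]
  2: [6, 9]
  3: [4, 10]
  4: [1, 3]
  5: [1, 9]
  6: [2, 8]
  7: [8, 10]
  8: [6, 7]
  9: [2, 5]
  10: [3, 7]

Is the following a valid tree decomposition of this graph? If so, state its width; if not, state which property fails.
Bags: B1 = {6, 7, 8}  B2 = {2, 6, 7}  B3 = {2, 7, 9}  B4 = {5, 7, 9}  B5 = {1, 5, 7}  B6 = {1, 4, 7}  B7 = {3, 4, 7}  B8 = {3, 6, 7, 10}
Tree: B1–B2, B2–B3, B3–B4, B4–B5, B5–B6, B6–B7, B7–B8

A tree decomposition must satisfy three properties: every vertex lies in some bag; for every edge, both endpoints lie together in some bag; and for every vertex, the bags containing it form a connected subtree. Here bags containing vertex 6 are not connected in the tree, so the decomposition is invalid.

No — bags containing vertex 6 are not connected in the tree.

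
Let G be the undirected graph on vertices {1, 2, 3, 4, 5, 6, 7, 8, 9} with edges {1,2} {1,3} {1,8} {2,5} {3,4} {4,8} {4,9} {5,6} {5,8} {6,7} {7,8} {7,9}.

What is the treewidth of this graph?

A width-3 tree decomposition is:
Bags: B1 = {1, 2, 5, 6}  B2 = {1, 5, 6, 8}  B3 = {1, 6, 7, 8}  B4 = {1, 3, 7, 8}  B5 = {3, 4, 7, 8}  B6 = {3, 4, 7, 9}
Tree: B1–B2, B2–B3, B3–B4, B4–B5, B5–B6
The largest bag has 4 vertices, giving width 3; this decomposition certifies tw(G) ≤ 3. For the lower bound: the 4 vertex sets {2,5,6}, {1}, {8}, {3,4,7,9} are disjoint, each induces a connected subgraph, and every pair is joined by at least one edge of G. Contracting each set to a single vertex therefore yields K_{4} as a minor, and since treewidth is minor-monotone, tw(G) ≥ tw(K_{4}) = 3. The upper and lower bounds meet at 3, so that is the treewidth.

3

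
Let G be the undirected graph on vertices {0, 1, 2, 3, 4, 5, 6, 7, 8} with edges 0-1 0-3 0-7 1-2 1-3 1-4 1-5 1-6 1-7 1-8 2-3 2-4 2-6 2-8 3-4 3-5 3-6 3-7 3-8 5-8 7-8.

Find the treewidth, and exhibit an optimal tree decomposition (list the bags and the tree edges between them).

Treewidth 3.
One such decomposition:
Bags: B1 = {1, 3, 7, 8}  B2 = {1, 3, 5, 8}  B3 = {0, 1, 3, 7}  B4 = {1, 2, 3, 8}  B5 = {1, 2, 3, 6}  B6 = {1, 2, 3, 4}
Tree: B1–B2, B1–B3, B1–B4, B4–B5, B5–B6

Every bag has size at most 4, so the width is 4 − 1 = 3 and tw(G) ≤ 3. For the lower bound, the 4 vertices {0, 1, 3, 7} are pairwise adjacent, and any tree decomposition puts a clique entirely inside one bag — forcing width ≥ 3. The upper and lower bounds meet at 3, so that is the treewidth.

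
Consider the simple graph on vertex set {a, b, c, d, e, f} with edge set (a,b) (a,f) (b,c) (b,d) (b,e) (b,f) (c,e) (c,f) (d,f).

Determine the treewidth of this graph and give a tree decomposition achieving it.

The largest bag has 3 vertices, giving width 2; this decomposition certifies tw(G) ≤ 2. Conversely, {b, c, e} is a clique of size 3, and the vertices of any clique must share a bag in every tree decomposition; so some bag has ≥ 3 vertices and tw(G) ≥ 2. Hence tw(G) = 2 exactly.

Treewidth 2.
Bags: B1 = {b, c, f}  B2 = {a, b, f}  B3 = {b, c, e}  B4 = {b, d, f}
Tree: B1–B2, B1–B3, B2–B4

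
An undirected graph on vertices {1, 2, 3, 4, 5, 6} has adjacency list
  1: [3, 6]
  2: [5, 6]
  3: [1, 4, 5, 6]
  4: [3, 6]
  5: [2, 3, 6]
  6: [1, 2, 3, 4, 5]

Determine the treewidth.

A width-2 tree decomposition is:
Bags: B1 = {3, 5, 6}  B2 = {2, 5, 6}  B3 = {3, 4, 6}  B4 = {1, 3, 6}
Tree: B1–B2, B1–B3, B3–B4
The largest bag has 3 vertices, giving width 2; this decomposition certifies tw(G) ≤ 2. On the other hand G contains the 3-clique {2, 5, 6}. A clique must lie in a single bag of any decomposition, so no decomposition can have width below 2. Therefore the treewidth is 2.

2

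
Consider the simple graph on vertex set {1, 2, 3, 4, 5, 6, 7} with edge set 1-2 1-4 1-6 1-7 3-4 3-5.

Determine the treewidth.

A width-1 tree decomposition is:
Bags: B1 = {3, 4}  B2 = {1, 4}  B3 = {1, 6}  B4 = {3, 5}  B5 = {1, 2}  B6 = {1, 7}
Tree: B1–B2, B2–B3, B1–B4, B2–B5, B3–B6
Each bag holds 2 vertices, so the decomposition has width 1, which upper-bounds the treewidth. Since G has at least one edge (e.g. 3–4), it is not an edgeless graph, so tw(G) ≥ 1. Hence tw(G) = 1 exactly.

1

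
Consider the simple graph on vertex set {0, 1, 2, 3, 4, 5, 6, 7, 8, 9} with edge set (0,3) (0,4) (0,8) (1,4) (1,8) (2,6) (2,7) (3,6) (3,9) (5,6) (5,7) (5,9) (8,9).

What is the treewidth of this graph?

A width-2 tree decomposition is:
Bags: B1 = {1, 4, 8}  B2 = {0, 4, 8}  B3 = {0, 8, 9}  B4 = {0, 3, 9}  B5 = {3, 5, 9}  B6 = {3, 5, 6}  B7 = {5, 6, 7}  B8 = {2, 6, 7}
Tree: B1–B2, B2–B3, B3–B4, B4–B5, B5–B6, B6–B7, B7–B8
Each bag holds 3 vertices, so the decomposition has width 2, which upper-bounds the treewidth. The edges 1–4–0–8–1 form a cycle, so G is not a tree and its treewidth is at least 2. The upper and lower bounds meet at 2, so that is the treewidth.

2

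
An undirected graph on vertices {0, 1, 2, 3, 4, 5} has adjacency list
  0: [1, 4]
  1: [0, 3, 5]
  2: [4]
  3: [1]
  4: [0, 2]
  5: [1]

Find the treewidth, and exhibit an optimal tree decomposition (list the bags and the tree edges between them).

Treewidth 1.
One optimal decomposition is:
Bags: B1 = {0, 1}  B2 = {1, 3}  B3 = {0, 4}  B4 = {2, 4}  B5 = {1, 5}
Tree: B1–B2, B1–B3, B3–B4, B1–B5

Each bag holds 2 vertices, so the decomposition has width 1, which upper-bounds the treewidth. Any graph with an edge has treewidth ≥ 1, and G has the edge 1–0. Hence tw(G) = 1 exactly.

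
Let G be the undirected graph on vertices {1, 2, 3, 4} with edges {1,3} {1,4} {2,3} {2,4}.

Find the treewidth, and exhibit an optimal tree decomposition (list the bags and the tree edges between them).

The largest bag has 3 vertices, giving width 2; this decomposition certifies tw(G) ≤ 2. For the lower bound, G contains the cycle 3–2–4–1–3, so G is not a forest; only forests have treewidth ≤ 1, hence tw(G) ≥ 2. The upper and lower bounds meet at 2, so that is the treewidth.

Treewidth 2.
Bags: B1 = {2, 3, 4}  B2 = {1, 3, 4}
Tree: B1–B2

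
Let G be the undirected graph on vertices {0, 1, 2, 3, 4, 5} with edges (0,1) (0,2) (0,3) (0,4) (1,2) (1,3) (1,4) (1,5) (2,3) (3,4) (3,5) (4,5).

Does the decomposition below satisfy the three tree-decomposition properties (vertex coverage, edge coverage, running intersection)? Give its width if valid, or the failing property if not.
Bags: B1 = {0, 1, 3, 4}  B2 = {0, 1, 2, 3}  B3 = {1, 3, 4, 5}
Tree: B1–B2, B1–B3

Checking the three conditions: (i) the bags cover all of {0, 1, 2, 3, 4, 5}; (ii) for each edge, some bag contains both endpoints; (iii) the bags containing any fixed vertex form a subtree. All hold, so the decomposition is valid with width 4 − 1 = 3.

Yes; width 3.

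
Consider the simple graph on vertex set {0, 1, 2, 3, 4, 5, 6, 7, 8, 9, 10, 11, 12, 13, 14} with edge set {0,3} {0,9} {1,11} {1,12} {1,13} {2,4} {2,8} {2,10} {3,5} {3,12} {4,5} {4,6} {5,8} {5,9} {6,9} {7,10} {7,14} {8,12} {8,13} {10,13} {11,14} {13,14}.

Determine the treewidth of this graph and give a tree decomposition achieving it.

Every bag has size at most 4, so the width is 4 − 1 = 3 and tw(G) ≤ 3. For the lower bound: the 4 vertex sets {0,6,9}, {4}, {5}, {2,3,8,12} are disjoint, each induces a connected subgraph, and every pair is joined by at least one edge of G. Contracting each set to a single vertex therefore yields K_{4} as a minor, and since treewidth is minor-monotone, tw(G) ≥ tw(K_{4}) = 3. The upper and lower bounds meet at 3, so that is the treewidth.

Treewidth 3.
One such decomposition:
Bags: B1 = {0, 4, 6, 9}  B2 = {0, 4, 5, 9}  B3 = {0, 3, 4, 5}  B4 = {2, 3, 4, 5}  B5 = {2, 3, 5, 8}  B6 = {2, 3, 8, 12}  B7 = {2, 8, 10, 12}  B8 = {8, 10, 12, 13}  B9 = {1, 10, 12, 13}  B10 = {1, 7, 10, 13}  B11 = {1, 7, 13, 14}  B12 = {1, 7, 11, 14}
Tree: B1–B2, B2–B3, B3–B4, B4–B5, B5–B6, B6–B7, B7–B8, B8–B9, B9–B10, B10–B11, B11–B12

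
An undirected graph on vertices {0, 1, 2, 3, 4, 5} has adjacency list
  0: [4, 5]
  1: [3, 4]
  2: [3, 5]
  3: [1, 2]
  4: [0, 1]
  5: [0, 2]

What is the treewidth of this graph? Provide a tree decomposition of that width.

Every bag has size at most 3, so the width is 3 − 1 = 2 and tw(G) ≤ 2. Since 0–5–2–3–1–4–0 is a cycle in G, G is not acyclic. Forests are exactly the graphs of treewidth ≤ 1, so tw(G) ≥ 2. Therefore the treewidth is 2.

Treewidth 2.
Bags: B1 = {0, 2, 5}  B2 = {0, 2, 3}  B3 = {0, 1, 3}  B4 = {0, 1, 4}
Tree: B1–B2, B2–B3, B3–B4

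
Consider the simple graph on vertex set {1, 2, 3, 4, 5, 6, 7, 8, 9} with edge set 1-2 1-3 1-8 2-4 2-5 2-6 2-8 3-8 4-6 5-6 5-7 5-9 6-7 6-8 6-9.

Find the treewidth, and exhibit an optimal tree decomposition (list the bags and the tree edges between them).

Every bag has size at most 3, so the width is 3 − 1 = 2 and tw(G) ≤ 2. Conversely, {1, 2, 8} is a clique of size 3, and the vertices of any clique must share a bag in every tree decomposition; so some bag has ≥ 3 vertices and tw(G) ≥ 2. Hence tw(G) = 2 exactly.

Treewidth 2.
Bags: B1 = {2, 5, 6}  B2 = {5, 6, 9}  B3 = {5, 6, 7}  B4 = {2, 4, 6}  B5 = {2, 6, 8}  B6 = {1, 2, 8}  B7 = {1, 3, 8}
Tree: B1–B2, B1–B3, B1–B4, B4–B5, B5–B6, B6–B7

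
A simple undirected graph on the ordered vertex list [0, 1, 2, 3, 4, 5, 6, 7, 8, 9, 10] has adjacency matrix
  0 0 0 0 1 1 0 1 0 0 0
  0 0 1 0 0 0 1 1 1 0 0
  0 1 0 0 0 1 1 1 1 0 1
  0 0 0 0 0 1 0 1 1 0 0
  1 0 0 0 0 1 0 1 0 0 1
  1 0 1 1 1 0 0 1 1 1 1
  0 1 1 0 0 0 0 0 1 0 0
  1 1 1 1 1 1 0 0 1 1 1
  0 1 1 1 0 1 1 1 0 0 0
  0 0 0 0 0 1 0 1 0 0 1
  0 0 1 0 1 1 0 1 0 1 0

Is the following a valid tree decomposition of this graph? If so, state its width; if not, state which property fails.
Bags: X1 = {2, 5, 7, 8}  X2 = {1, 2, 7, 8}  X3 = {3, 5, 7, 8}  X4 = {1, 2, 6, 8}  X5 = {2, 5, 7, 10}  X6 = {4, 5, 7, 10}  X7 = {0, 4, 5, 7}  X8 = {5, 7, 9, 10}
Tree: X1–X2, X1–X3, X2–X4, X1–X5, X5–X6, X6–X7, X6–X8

Checking the three conditions: (i) the bags cover all of {0, 1, 2, 3, 4, 5, 6, 7, 8, 9, 10}; (ii) for each edge, some bag contains both endpoints; (iii) the bags containing any fixed vertex form a subtree. All hold, so the decomposition is valid with width 4 − 1 = 3.

Yes; width 3.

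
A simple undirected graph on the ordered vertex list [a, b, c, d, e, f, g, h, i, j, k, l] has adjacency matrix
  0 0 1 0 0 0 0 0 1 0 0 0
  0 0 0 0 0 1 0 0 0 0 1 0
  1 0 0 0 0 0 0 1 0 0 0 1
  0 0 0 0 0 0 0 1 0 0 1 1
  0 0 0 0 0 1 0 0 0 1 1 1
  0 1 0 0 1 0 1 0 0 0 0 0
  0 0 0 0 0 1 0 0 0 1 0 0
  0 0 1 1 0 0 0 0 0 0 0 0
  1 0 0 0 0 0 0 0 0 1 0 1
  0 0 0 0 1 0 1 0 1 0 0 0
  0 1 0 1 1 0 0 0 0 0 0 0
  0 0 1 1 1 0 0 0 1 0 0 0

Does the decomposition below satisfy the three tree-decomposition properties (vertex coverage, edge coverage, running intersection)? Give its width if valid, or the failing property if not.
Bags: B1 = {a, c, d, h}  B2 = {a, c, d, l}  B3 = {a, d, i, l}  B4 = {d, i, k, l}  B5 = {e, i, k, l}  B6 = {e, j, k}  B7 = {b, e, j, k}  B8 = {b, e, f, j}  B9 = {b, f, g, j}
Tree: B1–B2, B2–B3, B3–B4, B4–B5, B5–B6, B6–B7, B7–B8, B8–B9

No — edge (i,j) lies in no bag.

A tree decomposition must satisfy three properties: every vertex lies in some bag; for every edge, both endpoints lie together in some bag; and for every vertex, the bags containing it form a connected subtree. Here edge (i,j) lies in no bag, so the decomposition is invalid.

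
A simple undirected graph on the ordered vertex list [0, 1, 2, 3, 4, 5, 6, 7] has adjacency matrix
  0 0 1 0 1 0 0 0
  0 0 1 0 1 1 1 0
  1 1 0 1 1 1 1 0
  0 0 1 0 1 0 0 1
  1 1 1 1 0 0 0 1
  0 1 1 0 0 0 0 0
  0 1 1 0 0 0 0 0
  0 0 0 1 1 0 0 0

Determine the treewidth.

2

A width-2 tree decomposition is:
Bags: B1 = {0, 2, 4}  B2 = {1, 2, 4}  B3 = {1, 2, 6}  B4 = {1, 2, 5}  B5 = {2, 3, 4}  B6 = {3, 4, 7}
Tree: B1–B2, B2–B3, B2–B4, B1–B5, B5–B6
The largest bag has 3 vertices, giving width 2; this decomposition certifies tw(G) ≤ 2. For the lower bound, the 3 vertices {0, 2, 4} are pairwise adjacent, and any tree decomposition puts a clique entirely inside one bag — forcing width ≥ 2. Hence tw(G) = 2 exactly.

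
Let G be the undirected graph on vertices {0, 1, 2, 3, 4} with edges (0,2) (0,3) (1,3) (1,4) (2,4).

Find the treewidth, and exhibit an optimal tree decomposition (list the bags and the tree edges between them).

Treewidth 2.
One optimal decomposition is:
Bags: B1 = {0, 2, 4}  B2 = {0, 3, 4}  B3 = {1, 3, 4}
Tree: B1–B2, B2–B3

Each bag holds 3 vertices, so the decomposition has width 2, which upper-bounds the treewidth. Since 4–2–0–3–1–4 is a cycle in G, G is not acyclic. Forests are exactly the graphs of treewidth ≤ 1, so tw(G) ≥ 2. Combining the bounds, tw(G) = 2.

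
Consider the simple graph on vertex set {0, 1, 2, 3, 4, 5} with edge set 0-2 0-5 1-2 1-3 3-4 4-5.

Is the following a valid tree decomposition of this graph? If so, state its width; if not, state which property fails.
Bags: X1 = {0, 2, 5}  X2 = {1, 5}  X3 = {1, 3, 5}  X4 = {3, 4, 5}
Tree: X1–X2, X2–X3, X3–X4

No — edge (2,1) lies in no bag.

A tree decomposition must satisfy three properties: every vertex lies in some bag; for every edge, both endpoints lie together in some bag; and for every vertex, the bags containing it form a connected subtree. Here edge (2,1) lies in no bag, so the decomposition is invalid.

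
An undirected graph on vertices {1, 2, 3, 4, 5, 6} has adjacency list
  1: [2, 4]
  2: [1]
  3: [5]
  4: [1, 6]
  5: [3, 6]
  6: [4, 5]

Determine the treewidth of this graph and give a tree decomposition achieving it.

Treewidth 1.
One such decomposition:
Bags: B1 = {3, 5}  B2 = {5, 6}  B3 = {4, 6}  B4 = {1, 4}  B5 = {1, 2}
Tree: B1–B2, B2–B3, B3–B4, B4–B5

Every bag has size at most 2, so the width is 2 − 1 = 1 and tw(G) ≤ 1. Since G has at least one edge (e.g. 3–5), it is not an edgeless graph, so tw(G) ≥ 1. Combining the bounds, tw(G) = 1.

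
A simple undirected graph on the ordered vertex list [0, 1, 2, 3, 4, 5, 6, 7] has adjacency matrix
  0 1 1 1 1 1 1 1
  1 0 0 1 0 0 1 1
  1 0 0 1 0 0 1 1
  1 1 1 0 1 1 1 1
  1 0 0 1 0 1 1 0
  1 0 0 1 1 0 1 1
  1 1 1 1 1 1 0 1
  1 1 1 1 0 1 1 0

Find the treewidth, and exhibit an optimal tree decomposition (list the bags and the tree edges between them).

Treewidth 4.
Bags: B1 = {0, 2, 3, 6, 7}  B2 = {0, 1, 3, 6, 7}  B3 = {0, 3, 5, 6, 7}  B4 = {0, 3, 4, 5, 6}
Tree: B1–B2, B1–B3, B3–B4

Every bag has size at most 5, so the width is 5 − 1 = 4 and tw(G) ≤ 4. Conversely, {0, 3, 4, 5, 6} is a clique of size 5, and the vertices of any clique must share a bag in every tree decomposition; so some bag has ≥ 5 vertices and tw(G) ≥ 4. Combining the bounds, tw(G) = 4.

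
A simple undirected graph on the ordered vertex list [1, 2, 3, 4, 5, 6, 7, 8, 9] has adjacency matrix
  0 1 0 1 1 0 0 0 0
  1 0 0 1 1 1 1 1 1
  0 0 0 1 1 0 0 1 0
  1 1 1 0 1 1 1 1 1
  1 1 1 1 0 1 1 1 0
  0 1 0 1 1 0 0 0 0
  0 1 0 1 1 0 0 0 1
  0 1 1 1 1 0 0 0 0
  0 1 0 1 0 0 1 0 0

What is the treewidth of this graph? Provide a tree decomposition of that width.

The largest bag has 4 vertices, giving width 3; this decomposition certifies tw(G) ≤ 3. Conversely, {2, 4, 7, 9} is a clique of size 4, and the vertices of any clique must share a bag in every tree decomposition; so some bag has ≥ 4 vertices and tw(G) ≥ 3. Hence tw(G) = 3 exactly.

Treewidth 3.
One such decomposition:
Bags: B1 = {2, 4, 5, 7}  B2 = {2, 4, 5, 6}  B3 = {2, 4, 7, 9}  B4 = {1, 2, 4, 5}  B5 = {2, 4, 5, 8}  B6 = {3, 4, 5, 8}
Tree: B1–B2, B1–B3, B1–B4, B4–B5, B5–B6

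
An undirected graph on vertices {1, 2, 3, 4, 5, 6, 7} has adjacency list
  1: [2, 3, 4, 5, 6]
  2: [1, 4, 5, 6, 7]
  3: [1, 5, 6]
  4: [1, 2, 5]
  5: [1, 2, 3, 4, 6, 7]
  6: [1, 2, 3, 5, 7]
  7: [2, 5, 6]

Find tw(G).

3

A width-3 tree decomposition is:
Bags: B1 = {1, 2, 5, 6}  B2 = {1, 3, 5, 6}  B3 = {1, 2, 4, 5}  B4 = {2, 5, 6, 7}
Tree: B1–B2, B1–B3, B1–B4
The largest bag has 4 vertices, giving width 3; this decomposition certifies tw(G) ≤ 3. For the lower bound, the 4 vertices {1, 2, 4, 5} are pairwise adjacent, and any tree decomposition puts a clique entirely inside one bag — forcing width ≥ 3. Therefore the treewidth is 3.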